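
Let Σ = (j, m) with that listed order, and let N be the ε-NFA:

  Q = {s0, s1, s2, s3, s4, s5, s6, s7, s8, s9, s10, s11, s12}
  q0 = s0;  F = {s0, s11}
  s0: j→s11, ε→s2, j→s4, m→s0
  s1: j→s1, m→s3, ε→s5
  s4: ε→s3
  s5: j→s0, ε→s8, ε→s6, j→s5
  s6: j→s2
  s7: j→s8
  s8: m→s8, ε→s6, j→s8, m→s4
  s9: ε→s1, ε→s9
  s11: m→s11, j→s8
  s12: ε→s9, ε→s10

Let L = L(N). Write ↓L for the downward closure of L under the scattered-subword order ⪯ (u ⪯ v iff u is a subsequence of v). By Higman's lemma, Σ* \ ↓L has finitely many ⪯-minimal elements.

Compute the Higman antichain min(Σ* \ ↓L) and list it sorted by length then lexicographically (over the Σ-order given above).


|Q|=13, |F|=2, |δ|=24 (10 ε).
min D↑ (3 st, q0=0, F={2}): 0:j→1,m→0 1:j→2,m→1 2:j→2,m→2.
'jj': run [7, 6, 5] end={s2,s3,s4,s6,s8} ∉↓L; 2/2 del acc.
1 words, ⪯-incomp.

Antichain: [jj].


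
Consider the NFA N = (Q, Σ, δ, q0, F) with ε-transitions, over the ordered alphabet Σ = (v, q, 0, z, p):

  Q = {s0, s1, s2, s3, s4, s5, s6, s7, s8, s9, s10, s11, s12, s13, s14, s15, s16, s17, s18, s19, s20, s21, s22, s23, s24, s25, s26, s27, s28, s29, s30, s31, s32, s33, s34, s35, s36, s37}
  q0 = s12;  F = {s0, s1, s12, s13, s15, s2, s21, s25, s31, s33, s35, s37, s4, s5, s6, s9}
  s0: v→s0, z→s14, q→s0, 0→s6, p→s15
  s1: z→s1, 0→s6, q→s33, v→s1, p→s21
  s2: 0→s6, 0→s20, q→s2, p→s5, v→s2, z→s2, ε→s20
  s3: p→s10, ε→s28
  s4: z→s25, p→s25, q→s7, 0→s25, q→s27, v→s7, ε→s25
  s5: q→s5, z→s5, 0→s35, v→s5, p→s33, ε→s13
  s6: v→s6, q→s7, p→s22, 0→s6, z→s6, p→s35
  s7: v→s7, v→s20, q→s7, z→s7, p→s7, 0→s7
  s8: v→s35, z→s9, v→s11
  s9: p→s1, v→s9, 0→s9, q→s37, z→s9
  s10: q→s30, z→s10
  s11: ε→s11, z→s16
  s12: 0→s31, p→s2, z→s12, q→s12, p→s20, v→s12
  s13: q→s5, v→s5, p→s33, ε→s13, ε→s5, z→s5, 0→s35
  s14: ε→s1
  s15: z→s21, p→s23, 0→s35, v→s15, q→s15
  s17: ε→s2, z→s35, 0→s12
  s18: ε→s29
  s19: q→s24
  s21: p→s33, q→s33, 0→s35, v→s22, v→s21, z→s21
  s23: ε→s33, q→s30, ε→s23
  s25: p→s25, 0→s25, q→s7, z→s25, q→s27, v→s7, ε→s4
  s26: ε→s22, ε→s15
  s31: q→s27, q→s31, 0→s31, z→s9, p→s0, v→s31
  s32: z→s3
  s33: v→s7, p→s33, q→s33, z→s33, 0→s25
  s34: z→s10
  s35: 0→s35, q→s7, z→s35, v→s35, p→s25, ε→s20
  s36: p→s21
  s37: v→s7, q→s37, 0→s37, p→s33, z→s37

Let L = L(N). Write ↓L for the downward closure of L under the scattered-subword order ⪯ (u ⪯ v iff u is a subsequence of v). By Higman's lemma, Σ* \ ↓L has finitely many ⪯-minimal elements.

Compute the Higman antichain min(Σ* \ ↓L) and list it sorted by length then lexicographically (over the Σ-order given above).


|Q|=38, |F|=16, |δ|=123 (16 ε).
min D↑ (15 st, q0=0, F={10}): 0:v→0,q→0,0→1,z→0,p→2 1:v→1,q→1,0→1,z→3,p→4 2:v→2,q→2,0→5,z→2,p→6 3:v→3,q→7,0→3,z→3,p→8 4:v→4,q→4,0→5,z→8,p→9 5:v→5,q→10,0→5,z→5,p→11 6:v→6,q→6,0→11,z→6,p→12 7:v→10,q→7,0→7,z→7,p→12 8:v→8,q→12,0→5,z→8,p→13 9:v→9,q→9,0→11,z→13,p→12 10:v→10,q→10,0→10,z→10,p→10 11:v→11,q→10,0→11,z→11,p→14 12:v→10,q→12,0→14,z→12,p→12 13:v→13,q→12,0→11,z→13,p→12 14:v→10,q→10,0→14,z→14,p→14 (ε-aug+det+¬).
'p0q': run [23, 19, 8, 3] end={s20,s27,s7} — reject; 3/3 single-dels accept.
'0zqv': run [23, 19, 14, 7, 2] end={s20,s7} ∉↓L; 4/4 deletions ∈↓L.
'pppv': N↓-sim [23, 19, 14, 8, 2] end={s20,s7} rej; 4/4 del acc.
3 obstructions.

min(Σ*\↓L) = [p0q, 0zqv, pppv].


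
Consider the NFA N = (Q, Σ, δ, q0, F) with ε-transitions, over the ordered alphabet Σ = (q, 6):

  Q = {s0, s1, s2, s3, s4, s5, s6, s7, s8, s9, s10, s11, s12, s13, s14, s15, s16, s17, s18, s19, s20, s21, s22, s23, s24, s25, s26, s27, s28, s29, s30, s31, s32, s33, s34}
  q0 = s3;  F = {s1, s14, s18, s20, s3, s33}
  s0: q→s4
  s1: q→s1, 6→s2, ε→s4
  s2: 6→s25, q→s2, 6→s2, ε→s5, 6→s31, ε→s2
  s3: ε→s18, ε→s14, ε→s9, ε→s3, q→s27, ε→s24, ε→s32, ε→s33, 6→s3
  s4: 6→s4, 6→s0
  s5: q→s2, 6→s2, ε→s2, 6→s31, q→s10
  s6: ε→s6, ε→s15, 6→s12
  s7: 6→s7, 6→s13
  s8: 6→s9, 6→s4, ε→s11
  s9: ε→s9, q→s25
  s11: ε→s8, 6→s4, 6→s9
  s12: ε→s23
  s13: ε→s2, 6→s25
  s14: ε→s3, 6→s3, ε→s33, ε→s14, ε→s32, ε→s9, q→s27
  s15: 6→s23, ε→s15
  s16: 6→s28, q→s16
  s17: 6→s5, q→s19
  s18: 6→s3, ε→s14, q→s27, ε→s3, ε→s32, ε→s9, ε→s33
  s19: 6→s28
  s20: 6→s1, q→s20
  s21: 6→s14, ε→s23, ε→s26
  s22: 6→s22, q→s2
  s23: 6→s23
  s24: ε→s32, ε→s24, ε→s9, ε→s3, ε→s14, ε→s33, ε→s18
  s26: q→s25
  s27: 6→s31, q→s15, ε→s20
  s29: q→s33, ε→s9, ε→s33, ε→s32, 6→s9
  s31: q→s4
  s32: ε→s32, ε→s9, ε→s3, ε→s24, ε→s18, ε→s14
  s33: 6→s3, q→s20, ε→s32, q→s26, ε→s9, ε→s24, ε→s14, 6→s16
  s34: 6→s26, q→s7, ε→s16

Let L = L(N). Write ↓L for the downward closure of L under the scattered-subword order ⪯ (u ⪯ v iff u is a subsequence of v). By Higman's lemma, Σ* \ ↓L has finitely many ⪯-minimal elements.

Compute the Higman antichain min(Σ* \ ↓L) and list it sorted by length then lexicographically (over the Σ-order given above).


|Q|=35, |F|=6, |δ|=105 (53 ε).
min D↑ (4 st, q0=0, F={3}): 0:q→1,6→0 1:q→1,6→2 2:q→2,6→3 3:q→3,6→3 [Hopcroft].
'q66': |S_i|=[22, 15, 10, 8] end={s0,s10,s2,s23,s25,s31,s4,s5} ∉↓L; 3/3 deletions ∈↓L.
1 words, ⪯-incomp.

min(Σ*\↓L) = [q66].


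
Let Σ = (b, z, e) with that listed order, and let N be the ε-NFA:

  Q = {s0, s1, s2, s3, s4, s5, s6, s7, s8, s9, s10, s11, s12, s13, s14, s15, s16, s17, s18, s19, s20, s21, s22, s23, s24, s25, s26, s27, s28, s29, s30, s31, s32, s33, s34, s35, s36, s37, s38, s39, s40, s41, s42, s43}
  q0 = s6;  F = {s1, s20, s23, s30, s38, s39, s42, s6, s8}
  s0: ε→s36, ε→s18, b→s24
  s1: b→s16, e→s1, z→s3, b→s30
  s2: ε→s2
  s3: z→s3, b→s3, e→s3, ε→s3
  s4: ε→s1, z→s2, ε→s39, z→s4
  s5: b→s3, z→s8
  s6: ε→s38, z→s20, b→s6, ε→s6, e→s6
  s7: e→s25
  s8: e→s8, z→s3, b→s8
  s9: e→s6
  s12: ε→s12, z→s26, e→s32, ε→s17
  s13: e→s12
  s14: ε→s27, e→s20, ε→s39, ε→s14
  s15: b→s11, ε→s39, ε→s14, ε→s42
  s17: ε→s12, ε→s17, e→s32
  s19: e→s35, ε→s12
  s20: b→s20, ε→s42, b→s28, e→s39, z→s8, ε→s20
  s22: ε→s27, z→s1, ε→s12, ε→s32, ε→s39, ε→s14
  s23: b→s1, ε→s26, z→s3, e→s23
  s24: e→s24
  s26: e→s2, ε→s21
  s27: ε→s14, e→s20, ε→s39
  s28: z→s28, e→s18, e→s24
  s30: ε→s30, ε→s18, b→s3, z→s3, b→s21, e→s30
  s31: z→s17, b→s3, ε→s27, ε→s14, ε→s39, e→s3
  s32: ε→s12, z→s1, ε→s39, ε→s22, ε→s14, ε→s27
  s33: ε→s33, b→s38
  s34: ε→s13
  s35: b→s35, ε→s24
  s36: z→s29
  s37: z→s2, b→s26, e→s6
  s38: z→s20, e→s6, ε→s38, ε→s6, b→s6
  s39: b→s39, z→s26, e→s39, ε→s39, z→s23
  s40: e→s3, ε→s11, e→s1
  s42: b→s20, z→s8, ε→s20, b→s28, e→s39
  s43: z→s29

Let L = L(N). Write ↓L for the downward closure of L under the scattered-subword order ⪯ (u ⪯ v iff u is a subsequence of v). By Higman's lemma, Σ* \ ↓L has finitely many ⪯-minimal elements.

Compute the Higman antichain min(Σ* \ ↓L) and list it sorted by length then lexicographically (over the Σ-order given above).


min(Σ*\↓L) = [zzz, zezbbb].

|Q|=44, |F|=9, |δ|=117 (48 ε).
min D↑ (8 st, q0=0, F={4}): 0:b→0,z→1,e→0 1:b→1,z→2,e→3 2:b→2,z→4,e→2 3:b→3,z→5,e→3 4:b→4,z→4,e→4 5:b→6,z→4,e→5 6:b→7,z→4,e→6 7:b→4,z→4,e→7 [Hopcroft].
'zzz': |S_i|=[17, 15, 12, 4] end={s18,s24,s28,s3} rej; 3/3 deletions ∈↓L.
'zezbbb': |S_i|=[17, 15, 12, 9, 6, 5, 2] end={s21,s3} ∉↓L; 6/6 deletions ∈↓L.
2 obstructions.


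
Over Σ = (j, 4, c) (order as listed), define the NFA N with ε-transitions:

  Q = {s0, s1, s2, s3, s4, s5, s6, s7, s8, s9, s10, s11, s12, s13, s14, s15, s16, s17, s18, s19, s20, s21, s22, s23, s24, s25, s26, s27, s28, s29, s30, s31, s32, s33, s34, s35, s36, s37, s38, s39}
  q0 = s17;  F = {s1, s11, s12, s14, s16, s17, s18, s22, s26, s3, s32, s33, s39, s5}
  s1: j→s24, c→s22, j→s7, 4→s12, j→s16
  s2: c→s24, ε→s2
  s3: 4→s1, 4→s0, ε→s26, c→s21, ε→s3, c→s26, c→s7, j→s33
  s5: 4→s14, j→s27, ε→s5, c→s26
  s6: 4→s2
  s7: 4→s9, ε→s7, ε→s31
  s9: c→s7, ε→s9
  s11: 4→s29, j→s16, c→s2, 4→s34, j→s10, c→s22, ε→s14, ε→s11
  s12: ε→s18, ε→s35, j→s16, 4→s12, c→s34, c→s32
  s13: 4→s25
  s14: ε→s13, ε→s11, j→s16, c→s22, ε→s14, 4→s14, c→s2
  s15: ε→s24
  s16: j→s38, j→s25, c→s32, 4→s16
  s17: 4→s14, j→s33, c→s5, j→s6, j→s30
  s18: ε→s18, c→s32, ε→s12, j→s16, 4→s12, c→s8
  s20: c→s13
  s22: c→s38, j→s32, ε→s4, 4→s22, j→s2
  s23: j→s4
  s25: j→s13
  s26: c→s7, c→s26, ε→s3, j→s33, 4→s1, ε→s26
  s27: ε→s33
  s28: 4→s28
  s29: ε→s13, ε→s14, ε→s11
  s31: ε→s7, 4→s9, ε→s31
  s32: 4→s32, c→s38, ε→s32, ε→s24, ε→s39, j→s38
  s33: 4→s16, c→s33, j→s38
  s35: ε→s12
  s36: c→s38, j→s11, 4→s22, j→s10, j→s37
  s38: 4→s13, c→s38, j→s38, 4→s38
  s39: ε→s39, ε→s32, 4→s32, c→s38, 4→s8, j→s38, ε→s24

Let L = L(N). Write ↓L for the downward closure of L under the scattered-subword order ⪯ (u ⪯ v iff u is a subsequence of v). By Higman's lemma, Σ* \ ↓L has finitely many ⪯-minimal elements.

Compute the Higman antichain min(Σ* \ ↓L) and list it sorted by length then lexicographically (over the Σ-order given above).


Antichain: [jj, 4cc, cc44cj].

|Q|=40, |F|=14, |δ|=111 (33 ε).
min D↑ (11 st, q0=0, F={4}): 0:j→1,4→2,c→3 1:j→4,4→5,c→1 2:j→5,4→2,c→6 3:j→1,4→2,c→7 4:j→4,4→4,c→4 5:j→4,4→5,c→8 6:j→8,4→6,c→4 7:j→1,4→9,c→7 8:j→4,4→8,c→4 9:j→5,4→10,c→6 10:j→5,4→10,c→8.
'jj': N↓-sim [33, 17, 3] end={s13,s25,s38} ∉↓L; 2/2 deletions ∈↓L.
'4cc': N↓-sim [33, 24, 14, 7] end={s13,s24,s25,s31,s38,s7,s9} — reject; 3/3 deletions ∈↓L.
'cc44cj': N↓-sim [33, 30, 24, 20, 18, 11, 3] end={s13,s25,s38} rej; 6/6 single-dels accept.
3 words, ⪯-incomp.


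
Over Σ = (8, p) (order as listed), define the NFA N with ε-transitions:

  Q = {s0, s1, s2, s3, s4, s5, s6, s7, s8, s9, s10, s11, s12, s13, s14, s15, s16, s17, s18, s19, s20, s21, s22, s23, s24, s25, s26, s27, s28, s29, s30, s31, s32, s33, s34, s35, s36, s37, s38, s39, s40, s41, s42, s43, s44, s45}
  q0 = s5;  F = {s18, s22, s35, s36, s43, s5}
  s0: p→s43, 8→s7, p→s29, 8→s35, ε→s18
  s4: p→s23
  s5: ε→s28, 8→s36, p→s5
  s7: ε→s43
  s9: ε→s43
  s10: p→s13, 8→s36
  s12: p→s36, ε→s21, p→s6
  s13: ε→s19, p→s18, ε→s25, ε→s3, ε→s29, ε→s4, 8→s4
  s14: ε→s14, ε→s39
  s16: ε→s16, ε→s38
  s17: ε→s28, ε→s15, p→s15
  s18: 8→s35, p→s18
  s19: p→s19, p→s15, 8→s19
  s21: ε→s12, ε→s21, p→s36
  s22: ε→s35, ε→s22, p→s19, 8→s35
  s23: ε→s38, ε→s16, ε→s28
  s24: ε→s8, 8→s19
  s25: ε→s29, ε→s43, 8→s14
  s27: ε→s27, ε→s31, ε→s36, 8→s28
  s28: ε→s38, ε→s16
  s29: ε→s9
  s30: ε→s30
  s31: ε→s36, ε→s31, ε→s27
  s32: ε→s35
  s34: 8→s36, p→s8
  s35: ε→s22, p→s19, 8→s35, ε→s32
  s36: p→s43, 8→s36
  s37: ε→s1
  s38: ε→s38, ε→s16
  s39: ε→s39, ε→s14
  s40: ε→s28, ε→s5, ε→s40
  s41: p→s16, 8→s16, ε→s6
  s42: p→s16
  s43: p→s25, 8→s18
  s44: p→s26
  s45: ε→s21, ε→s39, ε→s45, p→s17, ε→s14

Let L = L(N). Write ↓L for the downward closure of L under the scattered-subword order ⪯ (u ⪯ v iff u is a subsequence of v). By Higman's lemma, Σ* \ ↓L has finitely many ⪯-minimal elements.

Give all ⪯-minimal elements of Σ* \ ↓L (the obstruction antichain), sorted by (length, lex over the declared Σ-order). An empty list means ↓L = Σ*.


|Q|=46, |F|=6, |δ|=90 (52 ε).
min D↑ (6 st, q0=0, F={5}): 0:8→1,p→0 1:8→1,p→2 2:8→3,p→2 3:8→4,p→3 4:8→4,p→5 5:8→5,p→5 [Hopcroft].
'8p88p': run [17, 13, 12, 8, 5, 2] end={s15,s19} ∉↓L; 5/5 del acc.
1 obstructions.

min(Σ*\↓L) = [8p88p].


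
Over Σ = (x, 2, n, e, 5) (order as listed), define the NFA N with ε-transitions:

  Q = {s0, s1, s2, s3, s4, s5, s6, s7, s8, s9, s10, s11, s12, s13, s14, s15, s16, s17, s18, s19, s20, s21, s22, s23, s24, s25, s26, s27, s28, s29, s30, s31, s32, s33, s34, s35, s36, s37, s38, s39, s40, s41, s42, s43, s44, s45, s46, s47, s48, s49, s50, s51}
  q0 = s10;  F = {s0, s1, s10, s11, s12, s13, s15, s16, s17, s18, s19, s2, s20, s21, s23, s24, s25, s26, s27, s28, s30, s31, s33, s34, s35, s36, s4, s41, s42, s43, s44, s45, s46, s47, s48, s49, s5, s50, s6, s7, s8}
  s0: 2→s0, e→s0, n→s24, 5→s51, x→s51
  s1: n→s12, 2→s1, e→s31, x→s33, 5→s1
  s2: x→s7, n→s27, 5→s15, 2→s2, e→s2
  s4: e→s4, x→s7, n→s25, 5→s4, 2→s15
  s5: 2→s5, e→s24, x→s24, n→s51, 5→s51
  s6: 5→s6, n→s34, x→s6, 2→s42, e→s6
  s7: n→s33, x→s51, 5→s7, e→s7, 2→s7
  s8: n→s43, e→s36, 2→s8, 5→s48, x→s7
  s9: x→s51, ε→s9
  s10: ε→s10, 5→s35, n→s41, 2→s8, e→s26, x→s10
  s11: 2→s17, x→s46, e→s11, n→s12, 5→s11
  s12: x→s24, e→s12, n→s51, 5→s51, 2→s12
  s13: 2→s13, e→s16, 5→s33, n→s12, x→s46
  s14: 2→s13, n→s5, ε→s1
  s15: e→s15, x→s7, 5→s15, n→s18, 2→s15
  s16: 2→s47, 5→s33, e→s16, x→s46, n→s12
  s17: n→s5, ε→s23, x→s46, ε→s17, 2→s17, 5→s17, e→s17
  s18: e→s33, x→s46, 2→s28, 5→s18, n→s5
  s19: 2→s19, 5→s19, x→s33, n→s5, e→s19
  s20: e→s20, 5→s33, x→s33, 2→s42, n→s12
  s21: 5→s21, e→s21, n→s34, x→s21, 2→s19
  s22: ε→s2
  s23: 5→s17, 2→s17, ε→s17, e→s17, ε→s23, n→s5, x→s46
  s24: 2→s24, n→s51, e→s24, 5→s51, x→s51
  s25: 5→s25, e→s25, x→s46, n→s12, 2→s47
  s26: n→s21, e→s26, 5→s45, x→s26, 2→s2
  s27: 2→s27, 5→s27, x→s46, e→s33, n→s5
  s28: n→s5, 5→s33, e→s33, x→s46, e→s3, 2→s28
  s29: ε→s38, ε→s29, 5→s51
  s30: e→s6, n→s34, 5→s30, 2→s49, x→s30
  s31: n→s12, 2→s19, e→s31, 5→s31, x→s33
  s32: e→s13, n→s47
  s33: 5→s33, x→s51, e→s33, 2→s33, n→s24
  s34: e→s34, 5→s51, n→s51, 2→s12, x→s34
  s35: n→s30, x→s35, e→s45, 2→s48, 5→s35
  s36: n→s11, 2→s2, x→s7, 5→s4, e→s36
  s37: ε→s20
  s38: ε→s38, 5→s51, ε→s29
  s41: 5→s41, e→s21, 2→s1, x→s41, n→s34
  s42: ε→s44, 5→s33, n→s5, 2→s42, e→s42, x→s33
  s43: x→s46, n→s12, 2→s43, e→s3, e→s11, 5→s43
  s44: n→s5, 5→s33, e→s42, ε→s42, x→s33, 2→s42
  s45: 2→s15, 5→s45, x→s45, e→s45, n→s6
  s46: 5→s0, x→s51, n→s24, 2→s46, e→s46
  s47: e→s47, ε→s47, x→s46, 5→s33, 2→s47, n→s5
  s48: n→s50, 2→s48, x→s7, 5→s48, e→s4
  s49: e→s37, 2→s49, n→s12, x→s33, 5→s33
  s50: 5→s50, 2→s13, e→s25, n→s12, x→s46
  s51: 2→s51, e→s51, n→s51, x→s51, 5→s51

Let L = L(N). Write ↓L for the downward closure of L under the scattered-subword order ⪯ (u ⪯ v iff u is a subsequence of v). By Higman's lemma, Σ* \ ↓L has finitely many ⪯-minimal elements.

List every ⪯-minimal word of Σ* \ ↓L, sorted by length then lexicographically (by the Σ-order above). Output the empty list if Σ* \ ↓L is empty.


|Q|=52, |F|=41, |δ|=235 (16 ε).
min D↑ (40 st, q0=0, F={15}): 0:x→0,2→1,n→2,e→3,5→4 1:x→5,2→1,n→6,e→7,5→8 2:x→2,2→9,n→10,e→11,5→2 3:x→3,2→12,n→11,e→3,5→13 4:x→4,2→8,n→14,e→13,5→4 5:x→15,2→5,n→16,e→5,5→5 6:x→17,2→6,n→18,e→19,5→6 7:x→5,2→12,n→19,e→7,5→20 8:x→5,2→8,n→21,e→20,5→8 9:x→16,2→9,n→18,e→22,5→9 10:x→10,2→18,n→15,e→10,5→15 11:x→11,2→23,n→10,e→11,5→11 12:x→5,2→12,n→24,e→12,5→25 13:x→13,2→25,n→26,e→13,5→13 14:x→14,2→27,n→10,e→26,5→14 15:x→15,2→15,n→15,e→15,5→15 16:x→15,2→16,n→28,e→16,5→16 17:x→15,2→17,n→28,e→17,5→29 18:x→28,2→18,n→15,e→18,5→15 19:x→17,2→30,n→18,e→19,5→19 20:x→5,2→25,n→31,e→20,5→20 21:x→17,2→32,n→18,e→31,5→21 22:x→16,2→23,n→18,e→22,5→22 23:x→16,2→23,n→33,e→23,5→23 24:x→17,2→24,n→33,e→16,5→24 25:x→5,2→25,n→34,e→25,5→25 26:x→26,2→35,n→10,e→26,5→26 27:x→16,2→27,n→18,e→36,5→16 28:x→15,2→28,n→15,e→28,5→15 29:x→15,2→29,n→28,e→29,5→15 30:x→17,2→30,n→33,e→30,5→30 31:x→17,2→37,n→18,e→31,5→31 32:x→17,2→32,n→18,e→38,5→16 33:x→28,2→33,n→15,e→28,5→15 34:x→17,2→39,n→33,e→16,5→34 35:x→16,2→35,n→33,e→35,5→16 36:x→16,2→35,n→18,e→36,5→16 37:x→17,2→37,n→33,e→37,5→16 38:x→17,2→37,n→18,e→38,5→16 39:x→17,2→39,n→33,e→16,5→16.
'2xx': N↓-sim [44, 35, 6, 1] end={s51} rej; 3/3 single-dels accept.
'nnn': N↓-sim [44, 33, 5, 1] end={s51} — reject; 3/3 del acc.
'nn5': run [44, 33, 5, 1] end={s51} — reject; 3/3 del acc.
'2nx55': run [44, 35, 20, 4, 3, 1] end={s51} rej; 5/5 del acc.
'e2nex': N↓-sim [44, 33, 20, 10, 6, 1] end={s51} — reject; 5/5 deletions ∈↓L.
'5n25x': N↓-sim [44, 39, 23, 17, 4, 1] end={s51} — reject; 5/5 del acc.
6 words, ⪯-incomp.

min(Σ*\↓L) = [2xx, nnn, nn5, 2nx55, e2nex, 5n25x].


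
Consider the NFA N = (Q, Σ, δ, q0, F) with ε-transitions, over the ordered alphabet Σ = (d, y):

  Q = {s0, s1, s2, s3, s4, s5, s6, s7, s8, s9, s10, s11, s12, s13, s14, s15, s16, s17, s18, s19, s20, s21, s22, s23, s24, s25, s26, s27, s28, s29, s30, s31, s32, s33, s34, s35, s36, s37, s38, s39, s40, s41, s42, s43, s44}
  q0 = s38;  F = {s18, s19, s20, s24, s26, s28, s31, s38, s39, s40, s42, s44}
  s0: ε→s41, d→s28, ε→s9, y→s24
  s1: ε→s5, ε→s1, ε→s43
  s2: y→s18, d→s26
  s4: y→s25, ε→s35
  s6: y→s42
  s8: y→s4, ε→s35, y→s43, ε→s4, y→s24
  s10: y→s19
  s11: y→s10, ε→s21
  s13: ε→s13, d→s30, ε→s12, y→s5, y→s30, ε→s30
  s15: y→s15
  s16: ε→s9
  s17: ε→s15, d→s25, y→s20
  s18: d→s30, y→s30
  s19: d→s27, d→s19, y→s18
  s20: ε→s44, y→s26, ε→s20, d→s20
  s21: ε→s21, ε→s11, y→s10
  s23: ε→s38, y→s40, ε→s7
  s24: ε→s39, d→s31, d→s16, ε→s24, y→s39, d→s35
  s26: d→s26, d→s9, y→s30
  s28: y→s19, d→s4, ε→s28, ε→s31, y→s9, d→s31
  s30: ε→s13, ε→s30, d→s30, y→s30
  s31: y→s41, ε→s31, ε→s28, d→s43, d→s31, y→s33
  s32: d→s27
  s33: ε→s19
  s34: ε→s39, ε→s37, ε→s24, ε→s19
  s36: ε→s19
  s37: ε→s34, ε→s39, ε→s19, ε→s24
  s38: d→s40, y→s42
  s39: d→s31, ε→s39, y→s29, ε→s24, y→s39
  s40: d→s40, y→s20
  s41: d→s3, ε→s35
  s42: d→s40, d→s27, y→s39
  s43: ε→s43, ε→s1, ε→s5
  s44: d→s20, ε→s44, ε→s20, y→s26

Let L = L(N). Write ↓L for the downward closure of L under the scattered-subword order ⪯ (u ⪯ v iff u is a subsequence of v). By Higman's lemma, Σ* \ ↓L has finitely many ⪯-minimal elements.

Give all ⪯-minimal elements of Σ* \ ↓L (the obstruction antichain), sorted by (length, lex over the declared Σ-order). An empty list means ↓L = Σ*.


min(Σ*\↓L) = [dyyy, yydyyd].

|Q|=45, |F|=12, |δ|=103 (46 ε).
min D↑ (10 st, q0=0, F={7}): 0:d→1,y→2 1:d→1,y→3 2:d→1,y→4 3:d→3,y→5 4:d→6,y→4 5:d→5,y→7 6:d→6,y→8 7:d→7,y→7 8:d→8,y→9 9:d→7,y→7 [Hopcroft].
'dyyy': |S_i|=[28, 23, 16, 7, 4] end={s12,s13,s30,s5} rej; 4/4 del acc.
'yydyyd': run [28, 27, 25, 22, 14, 5, 4] end={s12,s13,s30,s5} — reject; 6/6 del acc.
2 obstructions.


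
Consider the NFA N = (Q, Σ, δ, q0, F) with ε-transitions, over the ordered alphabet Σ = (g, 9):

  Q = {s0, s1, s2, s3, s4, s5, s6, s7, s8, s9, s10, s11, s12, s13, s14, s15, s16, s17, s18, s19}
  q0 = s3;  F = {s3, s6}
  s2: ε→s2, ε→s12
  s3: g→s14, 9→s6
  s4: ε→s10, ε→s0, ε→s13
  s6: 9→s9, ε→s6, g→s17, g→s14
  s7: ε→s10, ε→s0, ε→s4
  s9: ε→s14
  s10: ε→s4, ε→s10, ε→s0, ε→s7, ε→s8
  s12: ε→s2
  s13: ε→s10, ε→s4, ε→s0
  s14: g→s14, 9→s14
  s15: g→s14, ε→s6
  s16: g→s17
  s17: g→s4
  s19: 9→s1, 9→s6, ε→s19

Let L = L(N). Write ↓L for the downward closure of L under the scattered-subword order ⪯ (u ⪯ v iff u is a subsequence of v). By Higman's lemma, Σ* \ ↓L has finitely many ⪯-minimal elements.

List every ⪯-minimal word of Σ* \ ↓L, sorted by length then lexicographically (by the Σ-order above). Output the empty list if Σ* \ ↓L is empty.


|Q|=20, |F|=2, |δ|=33 (21 ε).
min D↑ (3 st, q0=0, F={1}): 0:g→1,9→2 1:g→1,9→1 2:g→1,9→1.
'g': |S_i|=[11, 8] end={s0,s10,s13,s14,s17,s4,s7,s8} — reject; 1/1 deletions ∈↓L.
'99': N↓-sim [11, 10, 2] end={s14,s9} — reject; 2/2 del acc.
2 words, ⪯-incomp.

A = [g, 99].


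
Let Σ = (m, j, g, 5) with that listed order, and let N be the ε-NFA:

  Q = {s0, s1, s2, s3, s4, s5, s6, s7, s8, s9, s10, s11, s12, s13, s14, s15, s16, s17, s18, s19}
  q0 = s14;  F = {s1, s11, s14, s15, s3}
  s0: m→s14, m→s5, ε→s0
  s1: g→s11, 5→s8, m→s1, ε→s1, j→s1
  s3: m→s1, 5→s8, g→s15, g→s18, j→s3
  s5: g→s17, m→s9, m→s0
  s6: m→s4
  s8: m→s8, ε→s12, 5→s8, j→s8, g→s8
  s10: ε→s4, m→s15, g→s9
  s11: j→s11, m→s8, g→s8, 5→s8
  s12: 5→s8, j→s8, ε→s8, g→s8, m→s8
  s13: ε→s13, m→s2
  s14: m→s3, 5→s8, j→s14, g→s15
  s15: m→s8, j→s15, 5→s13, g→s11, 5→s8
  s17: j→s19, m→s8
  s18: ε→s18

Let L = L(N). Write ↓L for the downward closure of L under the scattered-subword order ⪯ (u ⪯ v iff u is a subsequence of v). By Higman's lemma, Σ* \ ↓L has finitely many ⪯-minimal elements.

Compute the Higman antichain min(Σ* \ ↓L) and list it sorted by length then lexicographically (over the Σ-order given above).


|Q|=20, |F|=5, |δ|=48 (7 ε).
min D↑ (6 st, q0=0, F={3}): 0:m→1,j→0,g→2,5→3 1:m→4,j→1,g→2,5→3 2:m→3,j→2,g→5,5→3 3:m→3,j→3,g→3,5→3 4:m→4,j→4,g→5,5→3 5:m→3,j→5,g→3,5→3 [Hopcroft].
'5': N↓-sim [10, 4] end={s12,s13,s2,s8} ∉↓L; 1/1 deletions ∈↓L.
'gm': run [10, 7, 3] end={s12,s2,s8} ∉↓L; 2/2 del acc.
'ggg': run [10, 7, 3, 2] end={s12,s8} ∉↓L; 3/3 single-dels accept.
'mmgg': N↓-sim [10, 9, 5, 3, 2] end={s12,s8} ∉↓L; 4/4 single-dels accept.
4 words, ⪯-incomp.

min(Σ*\↓L) = [5, gm, ggg, mmgg].


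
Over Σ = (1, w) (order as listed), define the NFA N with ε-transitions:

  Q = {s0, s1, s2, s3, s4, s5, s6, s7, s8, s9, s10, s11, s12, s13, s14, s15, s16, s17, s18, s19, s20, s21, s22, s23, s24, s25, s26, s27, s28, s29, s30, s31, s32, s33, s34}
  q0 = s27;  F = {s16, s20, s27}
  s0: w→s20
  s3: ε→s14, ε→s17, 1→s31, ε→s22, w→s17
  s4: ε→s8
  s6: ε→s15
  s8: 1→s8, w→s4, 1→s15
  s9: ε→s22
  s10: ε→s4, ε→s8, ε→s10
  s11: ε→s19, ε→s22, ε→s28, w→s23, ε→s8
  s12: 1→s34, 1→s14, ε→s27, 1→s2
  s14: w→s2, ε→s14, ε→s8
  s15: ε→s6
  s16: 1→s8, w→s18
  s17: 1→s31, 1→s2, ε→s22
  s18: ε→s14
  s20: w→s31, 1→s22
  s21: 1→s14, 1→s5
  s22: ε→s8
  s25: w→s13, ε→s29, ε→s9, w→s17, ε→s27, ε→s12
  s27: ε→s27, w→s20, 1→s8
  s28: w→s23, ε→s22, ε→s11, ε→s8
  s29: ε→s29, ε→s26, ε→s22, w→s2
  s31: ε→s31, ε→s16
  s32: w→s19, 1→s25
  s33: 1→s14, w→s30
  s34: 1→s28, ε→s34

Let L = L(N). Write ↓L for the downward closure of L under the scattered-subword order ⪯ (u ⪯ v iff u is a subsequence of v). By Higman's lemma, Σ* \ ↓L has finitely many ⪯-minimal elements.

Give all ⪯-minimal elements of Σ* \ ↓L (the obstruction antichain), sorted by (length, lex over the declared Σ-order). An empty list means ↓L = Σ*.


|Q|=35, |F|=3, |δ|=64 (34 ε).
min D↑ (4 st, q0=0, F={1}): 0:1→1,w→2 1:1→1,w→1 2:1→1,w→3 3:1→1,w→1 [Hopcroft].
'1': N↓-sim [12, 5] end={s15,s22,s4,s6,s8} ∉↓L; 1/1 single-dels accept.
'www': run [12, 11, 9, 7] end={s14,s15,s18,s2,s4,s6,s8} ∉↓L; 3/3 single-dels accept.
2 minimals (antichain).

A = [1, www].


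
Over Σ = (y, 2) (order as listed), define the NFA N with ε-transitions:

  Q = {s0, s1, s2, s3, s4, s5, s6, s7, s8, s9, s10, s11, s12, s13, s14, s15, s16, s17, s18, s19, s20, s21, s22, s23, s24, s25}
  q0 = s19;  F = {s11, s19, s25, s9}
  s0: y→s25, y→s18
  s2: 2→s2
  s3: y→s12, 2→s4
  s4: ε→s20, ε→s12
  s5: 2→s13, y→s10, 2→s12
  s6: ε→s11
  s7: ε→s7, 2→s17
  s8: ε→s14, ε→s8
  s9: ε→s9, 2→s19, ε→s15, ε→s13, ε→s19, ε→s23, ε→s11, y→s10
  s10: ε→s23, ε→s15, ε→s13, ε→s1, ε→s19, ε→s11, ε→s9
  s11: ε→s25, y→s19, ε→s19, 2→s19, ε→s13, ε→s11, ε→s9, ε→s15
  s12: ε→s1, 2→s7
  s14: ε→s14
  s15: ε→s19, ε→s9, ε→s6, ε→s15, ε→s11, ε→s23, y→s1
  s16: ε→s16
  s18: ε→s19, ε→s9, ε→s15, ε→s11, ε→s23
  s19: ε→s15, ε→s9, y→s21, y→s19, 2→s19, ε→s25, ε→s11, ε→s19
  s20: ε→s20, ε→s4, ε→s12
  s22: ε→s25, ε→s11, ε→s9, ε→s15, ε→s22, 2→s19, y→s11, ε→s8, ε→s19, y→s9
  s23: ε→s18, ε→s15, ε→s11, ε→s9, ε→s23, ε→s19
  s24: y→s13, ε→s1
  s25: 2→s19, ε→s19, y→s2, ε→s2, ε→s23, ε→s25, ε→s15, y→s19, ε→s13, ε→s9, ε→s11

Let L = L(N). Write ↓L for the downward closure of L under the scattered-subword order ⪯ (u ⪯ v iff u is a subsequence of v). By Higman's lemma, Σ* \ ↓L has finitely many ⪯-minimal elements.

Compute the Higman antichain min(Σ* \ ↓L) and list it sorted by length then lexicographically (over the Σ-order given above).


Antichain: [].

|Q|=26, |F|=4, |δ|=94 (69 ε).
min D↑ (1 st, q0=0, F={}): 0:y→0,2→0 (ε-aug+det+¬).
L(D↑) = ∅ ⇒ ↓L = Σ*.


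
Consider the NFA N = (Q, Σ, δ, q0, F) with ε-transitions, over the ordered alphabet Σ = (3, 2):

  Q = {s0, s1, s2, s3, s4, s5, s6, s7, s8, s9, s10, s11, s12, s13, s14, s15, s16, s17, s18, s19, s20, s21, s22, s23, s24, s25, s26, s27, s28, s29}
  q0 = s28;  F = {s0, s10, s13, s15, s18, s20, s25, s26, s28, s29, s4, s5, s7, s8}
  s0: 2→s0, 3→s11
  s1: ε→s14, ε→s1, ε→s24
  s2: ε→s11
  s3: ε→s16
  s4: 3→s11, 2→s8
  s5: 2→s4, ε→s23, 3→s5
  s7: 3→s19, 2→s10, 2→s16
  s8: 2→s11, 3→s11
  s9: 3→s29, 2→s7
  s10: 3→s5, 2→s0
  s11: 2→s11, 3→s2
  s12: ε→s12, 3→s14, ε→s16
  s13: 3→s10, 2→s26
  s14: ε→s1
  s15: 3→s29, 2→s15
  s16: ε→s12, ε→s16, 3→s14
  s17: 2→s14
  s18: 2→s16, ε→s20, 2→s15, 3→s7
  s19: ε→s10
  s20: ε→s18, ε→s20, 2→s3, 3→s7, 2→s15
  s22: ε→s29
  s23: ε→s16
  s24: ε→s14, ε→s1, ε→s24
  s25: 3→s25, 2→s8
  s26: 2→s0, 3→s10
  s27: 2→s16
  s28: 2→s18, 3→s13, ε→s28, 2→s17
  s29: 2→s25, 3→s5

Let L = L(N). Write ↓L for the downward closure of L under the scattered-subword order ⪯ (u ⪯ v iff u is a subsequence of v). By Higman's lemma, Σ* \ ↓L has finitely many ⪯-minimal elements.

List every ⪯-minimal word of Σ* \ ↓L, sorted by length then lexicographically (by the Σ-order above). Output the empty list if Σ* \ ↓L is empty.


A = [3323, 3223, 333222, 223222].

|Q|=30, |F|=14, |δ|=61 (21 ε).
min D↑ (14 st, q0=0, F={11}): 0:3→1,2→2 1:3→3,2→4 2:3→5,2→6 3:3→7,2→8 4:3→3,2→8 5:3→3,2→3 6:3→9,2→6 7:3→7,2→10 8:3→11,2→8 9:3→7,2→12 10:3→11,2→13 11:3→11,2→11 12:3→12,2→13 13:3→11,2→11.
'3323': |S_i|=[25, 19, 15, 5, 2] end={s11,s2} — reject; 4/4 del acc.
'3223': N↓-sim [25, 19, 15, 5, 2] end={s11,s2} ∉↓L; 4/4 single-dels accept.
'333222': run [25, 19, 15, 12, 4, 3, 2] end={s11,s2} rej; 6/6 deletions ∈↓L.
'223222': run [25, 23, 17, 13, 5, 3, 2] end={s11,s2} rej; 6/6 del acc.
4 obstructions.


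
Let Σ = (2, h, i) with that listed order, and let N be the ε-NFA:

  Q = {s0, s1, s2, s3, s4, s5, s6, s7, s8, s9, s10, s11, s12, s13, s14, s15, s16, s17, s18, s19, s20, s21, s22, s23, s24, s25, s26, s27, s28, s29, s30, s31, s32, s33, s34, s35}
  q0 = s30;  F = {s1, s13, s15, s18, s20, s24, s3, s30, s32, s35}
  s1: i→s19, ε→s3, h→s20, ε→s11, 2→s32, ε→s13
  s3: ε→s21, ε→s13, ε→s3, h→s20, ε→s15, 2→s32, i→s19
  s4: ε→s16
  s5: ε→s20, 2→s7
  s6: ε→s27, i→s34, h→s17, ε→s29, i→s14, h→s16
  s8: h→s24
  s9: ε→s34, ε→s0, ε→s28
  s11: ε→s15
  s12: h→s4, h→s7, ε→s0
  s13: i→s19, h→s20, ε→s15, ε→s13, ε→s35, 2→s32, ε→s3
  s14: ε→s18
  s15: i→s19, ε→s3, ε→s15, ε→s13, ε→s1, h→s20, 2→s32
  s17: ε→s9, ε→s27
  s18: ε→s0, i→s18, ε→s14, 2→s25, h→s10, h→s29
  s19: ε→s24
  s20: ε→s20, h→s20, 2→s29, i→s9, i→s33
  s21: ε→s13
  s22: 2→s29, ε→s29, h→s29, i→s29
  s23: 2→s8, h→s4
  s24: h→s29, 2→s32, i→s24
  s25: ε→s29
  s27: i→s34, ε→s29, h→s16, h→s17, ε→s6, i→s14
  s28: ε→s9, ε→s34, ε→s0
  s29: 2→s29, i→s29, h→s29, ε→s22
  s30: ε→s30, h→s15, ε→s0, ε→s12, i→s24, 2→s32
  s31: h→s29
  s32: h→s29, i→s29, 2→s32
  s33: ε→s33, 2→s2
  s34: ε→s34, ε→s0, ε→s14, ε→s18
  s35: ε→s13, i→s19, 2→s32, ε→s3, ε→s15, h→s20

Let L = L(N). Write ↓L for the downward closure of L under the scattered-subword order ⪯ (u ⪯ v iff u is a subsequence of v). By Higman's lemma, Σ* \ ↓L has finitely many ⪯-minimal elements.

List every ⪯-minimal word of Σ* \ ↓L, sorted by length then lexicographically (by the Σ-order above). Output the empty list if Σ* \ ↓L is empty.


|Q|=36, |F|=10, |δ|=105 (51 ε).
min D↑ (7 st, q0=0, F={4}): 0:2→1,h→2,i→3 1:2→1,h→4,i→4 2:2→1,h→5,i→3 3:2→1,h→4,i→3 4:2→4,h→4,i→4 5:2→4,h→5,i→6 6:2→4,h→4,i→6.
'2h': |S_i|=[28, 5, 2] end={s22,s29} rej; 2/2 del acc.
'2i': run [28, 5, 2] end={s22,s29} ∉↓L; 2/2 single-dels accept.
'ih': run [28, 15, 3] end={s10,s22,s29} — reject; 2/2 deletions ∈↓L.
'hh2': |S_i|=[28, 26, 13, 4] end={s2,s22,s25,s29} rej; 3/3 single-dels accept.
4 obstructions.

min(Σ*\↓L) = [2h, 2i, ih, hh2].


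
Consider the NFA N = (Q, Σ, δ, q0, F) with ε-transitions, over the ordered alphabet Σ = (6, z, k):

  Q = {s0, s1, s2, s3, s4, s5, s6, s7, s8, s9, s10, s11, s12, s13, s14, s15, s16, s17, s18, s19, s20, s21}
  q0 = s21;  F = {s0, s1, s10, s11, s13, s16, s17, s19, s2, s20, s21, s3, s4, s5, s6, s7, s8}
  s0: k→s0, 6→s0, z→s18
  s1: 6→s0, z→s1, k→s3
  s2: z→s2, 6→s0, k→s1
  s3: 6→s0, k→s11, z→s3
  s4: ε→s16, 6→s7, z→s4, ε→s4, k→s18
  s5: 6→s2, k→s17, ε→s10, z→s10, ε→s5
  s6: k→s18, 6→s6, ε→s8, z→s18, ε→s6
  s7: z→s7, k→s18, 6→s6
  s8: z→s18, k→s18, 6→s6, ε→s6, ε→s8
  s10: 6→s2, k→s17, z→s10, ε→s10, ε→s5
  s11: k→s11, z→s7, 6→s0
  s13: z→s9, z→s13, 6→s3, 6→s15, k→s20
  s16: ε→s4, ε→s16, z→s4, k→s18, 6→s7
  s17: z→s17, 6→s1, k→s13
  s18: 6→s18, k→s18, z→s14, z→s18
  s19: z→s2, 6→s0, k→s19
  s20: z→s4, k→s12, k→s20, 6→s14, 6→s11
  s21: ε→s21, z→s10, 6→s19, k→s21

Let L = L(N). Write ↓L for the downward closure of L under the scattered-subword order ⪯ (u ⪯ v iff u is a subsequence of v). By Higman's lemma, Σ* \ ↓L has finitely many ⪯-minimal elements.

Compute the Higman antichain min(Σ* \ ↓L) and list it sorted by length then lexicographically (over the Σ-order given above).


|Q|=22, |F|=17, |δ|=72 (13 ε).
min D↑ (15 st, q0=0, F={6}): 0:6→1,z→2,k→0 1:6→3,z→4,k→1 2:6→4,z→2,k→5 3:6→3,z→6,k→3 4:6→3,z→4,k→7 5:6→7,z→5,k→8 6:6→6,z→6,k→6 7:6→3,z→7,k→9 8:6→9,z→8,k→10 9:6→3,z→9,k→11 10:6→11,z→12,k→10 11:6→3,z→13,k→11 12:6→13,z→12,k→6 13:6→14,z→13,k→6 14:6→14,z→6,k→6.
'66z': N↓-sim [22, 12, 5, 2] end={s14,s18} — reject; 3/3 deletions ∈↓L.
'zkkkzk': run [22, 20, 17, 15, 11, 7, 2] end={s14,s18} — reject; 6/6 single-dels accept.
2 obstructions.

min(Σ*\↓L) = [66z, zkkkzk].


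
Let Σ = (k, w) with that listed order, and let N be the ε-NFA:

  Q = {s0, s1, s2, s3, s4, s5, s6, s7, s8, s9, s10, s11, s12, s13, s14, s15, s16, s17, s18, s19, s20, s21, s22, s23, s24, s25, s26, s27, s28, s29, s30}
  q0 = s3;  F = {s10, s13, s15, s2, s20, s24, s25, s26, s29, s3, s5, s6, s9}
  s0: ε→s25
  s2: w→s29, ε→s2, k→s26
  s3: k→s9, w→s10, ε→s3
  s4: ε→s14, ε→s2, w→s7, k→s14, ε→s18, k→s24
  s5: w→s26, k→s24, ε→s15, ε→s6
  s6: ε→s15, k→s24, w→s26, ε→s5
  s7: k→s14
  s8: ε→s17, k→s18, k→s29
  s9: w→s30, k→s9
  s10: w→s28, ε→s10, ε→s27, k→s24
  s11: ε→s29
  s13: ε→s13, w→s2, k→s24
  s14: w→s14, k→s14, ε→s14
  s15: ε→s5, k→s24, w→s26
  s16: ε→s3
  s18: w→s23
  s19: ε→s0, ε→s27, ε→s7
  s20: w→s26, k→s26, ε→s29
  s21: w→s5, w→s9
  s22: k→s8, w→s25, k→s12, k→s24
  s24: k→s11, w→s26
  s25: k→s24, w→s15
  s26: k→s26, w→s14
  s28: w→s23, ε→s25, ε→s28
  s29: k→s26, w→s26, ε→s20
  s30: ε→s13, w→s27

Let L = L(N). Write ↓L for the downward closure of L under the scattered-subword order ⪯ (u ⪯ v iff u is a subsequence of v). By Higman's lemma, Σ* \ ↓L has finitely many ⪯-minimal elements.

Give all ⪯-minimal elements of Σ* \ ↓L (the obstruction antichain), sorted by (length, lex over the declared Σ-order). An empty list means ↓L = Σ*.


|Q|=31, |F|=13, |δ|=69 (26 ε).
min D↑ (11 st, q0=0, F={10}): 0:k→1,w→2 1:k→1,w→3 2:k→4,w→5 3:k→4,w→6 4:k→7,w→8 5:k→4,w→9 6:k→8,w→7 7:k→8,w→8 8:k→8,w→10 9:k→4,w→8 10:k→10,w→10 (ε-aug+det+¬).
'wkww': run [19, 17, 6, 2, 1] end={s14} rej; 4/4 del acc.
'kwwkw': run [19, 11, 10, 6, 2, 1] end={s14} ∉↓L; 5/5 del acc.
'wkkkw': run [19, 17, 6, 5, 2, 1] end={s14} rej; 5/5 del acc.
'wwwww': |S_i|=[19, 17, 14, 10, 2, 1] end={s14} rej; 5/5 del acc.
4 minimals (antichain).

min(Σ*\↓L) = [wkww, kwwkw, wkkkw, wwwww].


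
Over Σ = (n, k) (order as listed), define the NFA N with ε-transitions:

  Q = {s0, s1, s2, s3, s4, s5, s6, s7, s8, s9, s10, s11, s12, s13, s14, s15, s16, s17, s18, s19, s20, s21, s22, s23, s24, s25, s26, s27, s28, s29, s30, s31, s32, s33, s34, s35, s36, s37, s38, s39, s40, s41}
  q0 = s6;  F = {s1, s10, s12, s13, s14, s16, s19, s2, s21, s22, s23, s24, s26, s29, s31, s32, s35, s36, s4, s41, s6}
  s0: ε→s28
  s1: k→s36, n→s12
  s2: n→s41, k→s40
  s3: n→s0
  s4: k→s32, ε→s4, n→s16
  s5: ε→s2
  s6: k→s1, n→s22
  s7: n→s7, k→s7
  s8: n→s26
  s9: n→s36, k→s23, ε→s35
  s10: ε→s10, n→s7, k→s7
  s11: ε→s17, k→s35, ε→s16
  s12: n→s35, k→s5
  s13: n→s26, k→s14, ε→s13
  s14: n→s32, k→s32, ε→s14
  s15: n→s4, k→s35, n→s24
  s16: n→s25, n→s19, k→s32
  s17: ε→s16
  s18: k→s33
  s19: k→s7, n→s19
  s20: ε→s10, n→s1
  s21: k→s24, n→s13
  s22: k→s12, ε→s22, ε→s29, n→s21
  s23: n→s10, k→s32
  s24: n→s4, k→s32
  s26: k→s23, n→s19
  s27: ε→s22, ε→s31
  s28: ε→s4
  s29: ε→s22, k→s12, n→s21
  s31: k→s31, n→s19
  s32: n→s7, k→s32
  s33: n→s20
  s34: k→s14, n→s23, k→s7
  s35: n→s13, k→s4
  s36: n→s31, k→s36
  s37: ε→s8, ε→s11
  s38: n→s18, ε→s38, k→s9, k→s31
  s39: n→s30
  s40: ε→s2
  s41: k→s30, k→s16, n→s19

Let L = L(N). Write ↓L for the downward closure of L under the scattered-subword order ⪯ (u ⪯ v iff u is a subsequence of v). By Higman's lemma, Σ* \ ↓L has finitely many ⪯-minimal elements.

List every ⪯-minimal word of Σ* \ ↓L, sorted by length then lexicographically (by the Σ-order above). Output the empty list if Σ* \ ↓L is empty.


|Q|=42, |F|=21, |δ|=85 (21 ε).
min D↑ (21 st, q0=0, F={19}): 0:n→1,k→2 1:n→3,k→4 2:n→4,k→5 3:n→6,k→7 4:n→8,k→9 5:n→10,k→5 6:n→11,k→12 7:n→13,k→14 8:n→6,k→13 9:n→15,k→9 10:n→16,k→10 11:n→16,k→17 12:n→14,k→14 13:n→18,k→14 14:n→19,k→14 15:n→16,k→18 16:n→16,k→19 17:n→20,k→14 18:n→16,k→14 19:n→19,k→19 20:n→19,k→19 (ε-aug+det+¬).
'nnkkn': |S_i|=[26, 23, 16, 11, 2, 1] end={s7} — reject; 5/5 deletions ∈↓L.
'kknnk': |S_i|=[26, 22, 16, 9, 3, 1] end={s7} — reject; 5/5 single-dels accept.
'nnnnnk': N↓-sim [26, 23, 16, 11, 8, 4, 1] end={s7} ∉↓L; 6/6 deletions ∈↓L.
'nnnknn': N↓-sim [26, 23, 16, 11, 5, 3, 1] end={s7} — reject; 6/6 del acc.
4 minimals (antichain).

min(Σ*\↓L) = [nnkkn, kknnk, nnnnnk, nnnknn].


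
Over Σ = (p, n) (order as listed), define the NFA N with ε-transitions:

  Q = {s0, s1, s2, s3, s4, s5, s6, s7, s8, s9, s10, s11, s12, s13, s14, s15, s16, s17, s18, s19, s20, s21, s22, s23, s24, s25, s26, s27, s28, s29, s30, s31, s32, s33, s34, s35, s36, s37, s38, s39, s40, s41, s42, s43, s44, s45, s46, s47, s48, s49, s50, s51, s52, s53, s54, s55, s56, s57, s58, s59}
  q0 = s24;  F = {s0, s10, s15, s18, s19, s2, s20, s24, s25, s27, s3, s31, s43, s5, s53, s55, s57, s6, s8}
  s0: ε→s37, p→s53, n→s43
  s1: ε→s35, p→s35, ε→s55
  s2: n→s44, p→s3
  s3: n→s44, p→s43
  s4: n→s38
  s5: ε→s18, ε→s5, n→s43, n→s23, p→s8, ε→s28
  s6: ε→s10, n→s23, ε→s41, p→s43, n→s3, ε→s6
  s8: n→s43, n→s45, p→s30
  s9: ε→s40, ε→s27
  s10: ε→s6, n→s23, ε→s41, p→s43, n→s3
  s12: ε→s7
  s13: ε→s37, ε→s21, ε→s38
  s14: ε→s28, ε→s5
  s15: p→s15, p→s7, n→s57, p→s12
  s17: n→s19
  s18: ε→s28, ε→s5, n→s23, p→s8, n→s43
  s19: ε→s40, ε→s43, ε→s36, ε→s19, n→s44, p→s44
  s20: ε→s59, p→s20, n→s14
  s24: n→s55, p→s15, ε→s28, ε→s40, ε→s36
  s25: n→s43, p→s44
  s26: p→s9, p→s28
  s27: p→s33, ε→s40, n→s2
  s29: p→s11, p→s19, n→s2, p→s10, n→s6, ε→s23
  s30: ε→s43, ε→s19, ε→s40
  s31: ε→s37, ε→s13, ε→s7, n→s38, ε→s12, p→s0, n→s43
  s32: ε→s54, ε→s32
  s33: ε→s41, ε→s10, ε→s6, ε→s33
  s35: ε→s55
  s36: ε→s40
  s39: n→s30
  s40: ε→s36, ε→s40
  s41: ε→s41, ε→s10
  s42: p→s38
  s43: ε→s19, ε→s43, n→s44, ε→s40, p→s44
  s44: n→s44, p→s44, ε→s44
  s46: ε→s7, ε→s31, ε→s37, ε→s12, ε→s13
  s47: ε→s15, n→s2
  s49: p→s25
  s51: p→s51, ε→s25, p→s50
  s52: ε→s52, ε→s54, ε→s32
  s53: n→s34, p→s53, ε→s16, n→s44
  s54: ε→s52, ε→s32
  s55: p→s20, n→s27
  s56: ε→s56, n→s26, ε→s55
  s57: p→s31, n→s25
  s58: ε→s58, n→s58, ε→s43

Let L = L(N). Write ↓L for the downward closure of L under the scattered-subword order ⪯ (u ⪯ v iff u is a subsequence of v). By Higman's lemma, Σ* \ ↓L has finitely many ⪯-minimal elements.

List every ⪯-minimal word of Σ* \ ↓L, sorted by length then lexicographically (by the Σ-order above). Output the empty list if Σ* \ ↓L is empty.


min(Σ*\↓L) = [pnnp, nnnn, pnpnn, nnppp, nnppn, pnpppn].

|Q|=60, |F|=19, |δ|=138 (71 ε).
min D↑ (17 st, q0=0, F={13}): 0:p→1,n→2 1:p→1,n→3 2:p→4,n→5 3:p→6,n→7 4:p→4,n→8 5:p→9,n→10 6:p→11,n→12 7:p→13,n→12 8:p→14,n→12 9:p→12,n→15 10:p→15,n→13 11:p→16,n→12 12:p→13,n→13 13:p→13,n→13 14:p→12,n→12 15:p→12,n→13 16:p→16,n→13.
'pnnp': N↓-sim [38, 34, 27, 10, 1] end={s44} ∉↓L; 4/4 del acc.
'nnnn': N↓-sim [38, 36, 23, 9, 1] end={s44} ∉↓L; 4/4 del acc.
'pnpnn': N↓-sim [38, 34, 27, 19, 8, 1] end={s44} ∉↓L; 5/5 deletions ∈↓L.
'nnppp': run [38, 36, 23, 14, 6, 1] end={s44} ∉↓L; 5/5 single-dels accept.
'nnppn': run [38, 36, 23, 14, 6, 1] end={s44} ∉↓L; 5/5 single-dels accept.
'pnpppn': N↓-sim [38, 34, 27, 19, 11, 4, 2] end={s34,s44} rej; 6/6 deletions ∈↓L.
6 words, ⪯-incomp.
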